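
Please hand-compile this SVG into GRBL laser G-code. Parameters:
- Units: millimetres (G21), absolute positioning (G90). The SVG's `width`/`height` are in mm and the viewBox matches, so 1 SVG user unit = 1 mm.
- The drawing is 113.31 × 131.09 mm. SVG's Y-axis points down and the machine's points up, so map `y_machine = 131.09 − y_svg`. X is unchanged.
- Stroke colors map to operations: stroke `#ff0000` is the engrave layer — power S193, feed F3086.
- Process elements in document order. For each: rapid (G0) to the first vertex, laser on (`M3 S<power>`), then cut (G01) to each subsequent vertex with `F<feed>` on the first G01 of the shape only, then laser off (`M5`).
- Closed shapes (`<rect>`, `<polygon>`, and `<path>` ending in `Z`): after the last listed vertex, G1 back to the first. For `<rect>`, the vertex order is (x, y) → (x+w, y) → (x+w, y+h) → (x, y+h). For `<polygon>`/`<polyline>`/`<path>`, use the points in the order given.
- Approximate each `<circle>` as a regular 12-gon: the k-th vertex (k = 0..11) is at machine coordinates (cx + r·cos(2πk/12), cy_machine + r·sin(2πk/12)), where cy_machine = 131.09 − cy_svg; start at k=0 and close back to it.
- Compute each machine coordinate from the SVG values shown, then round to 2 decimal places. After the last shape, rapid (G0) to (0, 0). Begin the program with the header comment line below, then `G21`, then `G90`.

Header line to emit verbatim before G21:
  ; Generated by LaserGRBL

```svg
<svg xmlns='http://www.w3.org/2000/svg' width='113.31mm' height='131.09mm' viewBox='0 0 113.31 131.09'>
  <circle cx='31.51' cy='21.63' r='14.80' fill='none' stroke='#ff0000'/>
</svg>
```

Since the viewBox matches the mm dimensions, user units are millimetres directly. The only transform is the Y-flip y_m = 131.09 − y_svg.

Shape 1 is a circle drawn with `<circle>`. Its stroke #ff0000 means engrave at S193, F3086. After flipping Y the toolpath is (46.31,109.46) → (44.33,116.86) → (38.91,122.28) → (31.51,124.26) → (24.11,122.28) → (18.69,116.86) → (16.71,109.46) → (18.69,102.06) → (24.11,96.64) → (31.51,94.66) → (38.91,96.64) → (44.33,102.06) → (46.31,109.46), returning to the start.

; Generated by LaserGRBL
G21
G90
G0 X46.31 Y109.46
M3 S193
G01 X44.33 Y116.86 F3086
G01 X38.91 Y122.28
G01 X31.51 Y124.26
G01 X24.11 Y122.28
G01 X18.69 Y116.86
G01 X16.71 Y109.46
G01 X18.69 Y102.06
G01 X24.11 Y96.64
G01 X31.51 Y94.66
G01 X38.91 Y96.64
G01 X44.33 Y102.06
G01 X46.31 Y109.46
M5
G0 X0.00 Y0.00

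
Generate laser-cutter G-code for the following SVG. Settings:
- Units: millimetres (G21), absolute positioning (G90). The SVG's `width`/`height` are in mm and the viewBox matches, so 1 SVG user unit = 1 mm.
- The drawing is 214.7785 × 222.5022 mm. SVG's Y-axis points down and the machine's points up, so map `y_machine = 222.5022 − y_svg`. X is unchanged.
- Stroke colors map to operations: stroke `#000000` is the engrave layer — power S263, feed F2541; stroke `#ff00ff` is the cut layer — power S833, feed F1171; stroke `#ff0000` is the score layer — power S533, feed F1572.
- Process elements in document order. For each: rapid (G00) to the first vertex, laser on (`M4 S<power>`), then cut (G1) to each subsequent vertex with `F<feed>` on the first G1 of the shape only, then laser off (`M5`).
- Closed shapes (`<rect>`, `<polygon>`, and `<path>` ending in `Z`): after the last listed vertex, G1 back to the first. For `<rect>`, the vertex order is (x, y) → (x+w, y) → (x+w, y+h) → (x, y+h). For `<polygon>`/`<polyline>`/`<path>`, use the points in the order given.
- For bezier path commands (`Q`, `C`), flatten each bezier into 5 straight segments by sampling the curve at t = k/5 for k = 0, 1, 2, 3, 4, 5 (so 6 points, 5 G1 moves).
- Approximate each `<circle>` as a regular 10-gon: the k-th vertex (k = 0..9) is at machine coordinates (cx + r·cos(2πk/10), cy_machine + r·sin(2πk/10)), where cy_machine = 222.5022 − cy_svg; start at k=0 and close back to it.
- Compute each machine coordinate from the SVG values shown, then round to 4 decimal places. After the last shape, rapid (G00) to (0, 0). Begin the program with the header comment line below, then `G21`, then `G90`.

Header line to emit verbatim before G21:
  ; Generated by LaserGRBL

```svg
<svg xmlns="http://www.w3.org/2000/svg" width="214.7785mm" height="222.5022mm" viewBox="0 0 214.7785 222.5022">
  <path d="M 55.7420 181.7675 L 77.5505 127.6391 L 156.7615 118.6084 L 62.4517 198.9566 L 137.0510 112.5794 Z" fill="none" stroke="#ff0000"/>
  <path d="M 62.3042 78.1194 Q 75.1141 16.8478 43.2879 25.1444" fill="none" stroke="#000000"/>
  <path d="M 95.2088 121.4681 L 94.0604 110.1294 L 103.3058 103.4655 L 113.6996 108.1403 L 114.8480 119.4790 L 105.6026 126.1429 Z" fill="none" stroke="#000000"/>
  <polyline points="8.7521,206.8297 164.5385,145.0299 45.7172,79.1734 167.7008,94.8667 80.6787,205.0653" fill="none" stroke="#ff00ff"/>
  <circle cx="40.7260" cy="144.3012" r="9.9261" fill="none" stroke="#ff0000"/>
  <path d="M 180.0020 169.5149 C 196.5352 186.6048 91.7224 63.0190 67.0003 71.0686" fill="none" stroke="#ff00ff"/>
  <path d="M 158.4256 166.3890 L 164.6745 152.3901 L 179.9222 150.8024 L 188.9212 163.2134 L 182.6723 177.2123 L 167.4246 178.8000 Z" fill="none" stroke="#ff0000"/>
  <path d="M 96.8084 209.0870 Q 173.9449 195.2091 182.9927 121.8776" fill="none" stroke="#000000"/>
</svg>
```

1 u = 1 mm; y_m = 222.5022 − y.

[1] `<path>` closed polygon, #ff0000→score S533 F1572: (55.7420,40.7347) → (77.5505,94.8631) → (156.7615,103.8938) → (62.4517,23.5456) → (137.0510,109.9228) → (55.7420,40.7347) (closed)

[2] `<path>` quadratic bezier, #000000→engrave S263 F2541: (62.3042,144.3828) → (65.6427,166.1087) → (65.4103,182.2692) → (61.6071,192.8642) → (54.2329,197.8937) → (43.2879,197.3578)

[3] `<path>` regular polygon, #000000→engrave S263 F2541: (95.2088,101.0341) → (94.0604,112.3728) → (103.3058,119.0367) → (113.6996,114.3619) → (114.8480,103.0232) → (105.6026,96.3593) → (95.2088,101.0341) (closed)

[4] `<polyline>` open polyline, #ff00ff→cut S833 F1171: (8.7521,15.6725) → (164.5385,77.4723) → (45.7172,143.3288) → (167.7008,127.6355) → (80.6787,17.4369)

[5] `<circle>` circle, #ff0000→score S533 F1572: (50.6521,78.2010) → (48.7564,84.0354) → (43.7933,87.6413) → (37.6587,87.6413) → (32.6956,84.0354) → (30.7999,78.2010) → (32.6956,72.3666) → (37.6587,68.7607) → (43.7933,68.7607) → (48.7564,72.3666) → (50.6521,78.2010) (closed)

[6] `<path>` cubic bezier, #ff00ff→cut S833 F1171: (180.0020,52.9873) → (176.9719,57.4360) → (154.4877,82.5758) → (122.2184,115.3360) → (89.8330,142.6456) → (67.0003,151.4336)

[7] `<path>` regular polygon, #ff0000→score S533 F1572: (158.4256,56.1132) → (164.6745,70.1121) → (179.9222,71.6998) → (188.9212,59.2888) → (182.6723,45.2899) → (167.4246,43.7022) → (158.4256,56.1132) (closed)

[8] `<path>` quadratic bezier, #000000→engrave S263 F2541: (96.8084,13.4152) → (124.9395,21.3445) → (147.6234,34.0301) → (164.8603,51.4720) → (176.6500,73.6701) → (182.9927,100.6246)

; Generated by LaserGRBL
G21
G90
G00 X55.7420 Y40.7347
M4 S533
G1 X77.5505 Y94.8631 F1572
G1 X156.7615 Y103.8938
G1 X62.4517 Y23.5456
G1 X137.0510 Y109.9228
G1 X55.7420 Y40.7347
M5
G00 X62.3042 Y144.3828
M4 S263
G1 X65.6427 Y166.1087 F2541
G1 X65.4103 Y182.2692
G1 X61.6071 Y192.8642
G1 X54.2329 Y197.8937
G1 X43.2879 Y197.3578
M5
G00 X95.2088 Y101.0341
M4 S263
G1 X94.0604 Y112.3728 F2541
G1 X103.3058 Y119.0367
G1 X113.6996 Y114.3619
G1 X114.8480 Y103.0232
G1 X105.6026 Y96.3593
G1 X95.2088 Y101.0341
M5
G00 X8.7521 Y15.6725
M4 S833
G1 X164.5385 Y77.4723 F1171
G1 X45.7172 Y143.3288
G1 X167.7008 Y127.6355
G1 X80.6787 Y17.4369
M5
G00 X50.6521 Y78.2010
M4 S533
G1 X48.7564 Y84.0354 F1572
G1 X43.7933 Y87.6413
G1 X37.6587 Y87.6413
G1 X32.6956 Y84.0354
G1 X30.7999 Y78.2010
G1 X32.6956 Y72.3666
G1 X37.6587 Y68.7607
G1 X43.7933 Y68.7607
G1 X48.7564 Y72.3666
G1 X50.6521 Y78.2010
M5
G00 X180.0020 Y52.9873
M4 S833
G1 X176.9719 Y57.4360 F1171
G1 X154.4877 Y82.5758
G1 X122.2184 Y115.3360
G1 X89.8330 Y142.6456
G1 X67.0003 Y151.4336
M5
G00 X158.4256 Y56.1132
M4 S533
G1 X164.6745 Y70.1121 F1572
G1 X179.9222 Y71.6998
G1 X188.9212 Y59.2888
G1 X182.6723 Y45.2899
G1 X167.4246 Y43.7022
G1 X158.4256 Y56.1132
M5
G00 X96.8084 Y13.4152
M4 S263
G1 X124.9395 Y21.3445 F2541
G1 X147.6234 Y34.0301
G1 X164.8603 Y51.4720
G1 X176.6500 Y73.6701
G1 X182.9927 Y100.6246
M5
G00 X0.0000 Y0.0000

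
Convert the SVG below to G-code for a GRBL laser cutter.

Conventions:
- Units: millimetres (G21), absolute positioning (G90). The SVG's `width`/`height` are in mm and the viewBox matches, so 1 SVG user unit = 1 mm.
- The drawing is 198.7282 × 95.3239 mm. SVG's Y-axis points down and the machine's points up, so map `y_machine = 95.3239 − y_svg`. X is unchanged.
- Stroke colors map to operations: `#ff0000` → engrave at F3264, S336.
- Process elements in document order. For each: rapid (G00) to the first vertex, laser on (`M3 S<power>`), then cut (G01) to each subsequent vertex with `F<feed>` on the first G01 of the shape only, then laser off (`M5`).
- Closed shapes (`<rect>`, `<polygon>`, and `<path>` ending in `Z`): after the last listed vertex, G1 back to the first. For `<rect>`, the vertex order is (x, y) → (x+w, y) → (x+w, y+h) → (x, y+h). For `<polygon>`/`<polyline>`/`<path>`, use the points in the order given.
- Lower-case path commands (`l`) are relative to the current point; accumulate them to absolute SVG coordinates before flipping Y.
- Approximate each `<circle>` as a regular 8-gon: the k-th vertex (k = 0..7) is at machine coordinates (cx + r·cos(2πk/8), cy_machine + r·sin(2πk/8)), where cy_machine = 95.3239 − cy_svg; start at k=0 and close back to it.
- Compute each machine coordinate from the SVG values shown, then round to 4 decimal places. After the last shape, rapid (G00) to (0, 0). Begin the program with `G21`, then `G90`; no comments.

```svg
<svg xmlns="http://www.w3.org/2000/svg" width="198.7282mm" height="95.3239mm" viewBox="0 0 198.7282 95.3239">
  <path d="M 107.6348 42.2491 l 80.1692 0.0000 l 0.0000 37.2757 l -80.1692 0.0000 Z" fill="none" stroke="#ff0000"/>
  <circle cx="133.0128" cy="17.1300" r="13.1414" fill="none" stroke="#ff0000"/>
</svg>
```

G21
G90
G00 X107.6348 Y53.0748
M3 S336
G01 X187.8040 Y53.0748 F3264
G01 X187.8040 Y15.7991
G01 X107.6348 Y15.7991
G01 X107.6348 Y53.0748
M5
G00 X146.1542 Y78.1939
M3 S336
G01 X142.3052 Y87.4863 F3264
G01 X133.0128 Y91.3353
G01 X123.7204 Y87.4863
G01 X119.8714 Y78.1939
G01 X123.7204 Y68.9015
G01 X133.0128 Y65.0525
G01 X142.3052 Y68.9015
G01 X146.1542 Y78.1939
M5
G00 X0.0000 Y0.0000

viewBox `0 0 198.7282 95.3239` with mm width/height → 1 unit = 1 mm. Flip: y_m = 95.3239 − y_svg.

**Shape 1** — `<path>` rectangle, stroke `#ff0000` → engrave (S336, F3264). Machine vertices: (107.6348,53.0748) → (187.8040,53.0748) → (187.8040,15.7991) → (107.6348,15.7991) → (107.6348,53.0748). Closed: final G1 returns to the first vertex.

**Shape 2** — `<circle>` circle, stroke `#ff0000` → engrave (S336, F3264). Machine vertices: (146.1542,78.1939) → (142.3052,87.4863) → (133.0128,91.3353) → (123.7204,87.4863) → (119.8714,78.1939) → (123.7204,68.9015) → (133.0128,65.0525) → (142.3052,68.9015) → (146.1542,78.1939). Closed: final G1 returns to the first vertex.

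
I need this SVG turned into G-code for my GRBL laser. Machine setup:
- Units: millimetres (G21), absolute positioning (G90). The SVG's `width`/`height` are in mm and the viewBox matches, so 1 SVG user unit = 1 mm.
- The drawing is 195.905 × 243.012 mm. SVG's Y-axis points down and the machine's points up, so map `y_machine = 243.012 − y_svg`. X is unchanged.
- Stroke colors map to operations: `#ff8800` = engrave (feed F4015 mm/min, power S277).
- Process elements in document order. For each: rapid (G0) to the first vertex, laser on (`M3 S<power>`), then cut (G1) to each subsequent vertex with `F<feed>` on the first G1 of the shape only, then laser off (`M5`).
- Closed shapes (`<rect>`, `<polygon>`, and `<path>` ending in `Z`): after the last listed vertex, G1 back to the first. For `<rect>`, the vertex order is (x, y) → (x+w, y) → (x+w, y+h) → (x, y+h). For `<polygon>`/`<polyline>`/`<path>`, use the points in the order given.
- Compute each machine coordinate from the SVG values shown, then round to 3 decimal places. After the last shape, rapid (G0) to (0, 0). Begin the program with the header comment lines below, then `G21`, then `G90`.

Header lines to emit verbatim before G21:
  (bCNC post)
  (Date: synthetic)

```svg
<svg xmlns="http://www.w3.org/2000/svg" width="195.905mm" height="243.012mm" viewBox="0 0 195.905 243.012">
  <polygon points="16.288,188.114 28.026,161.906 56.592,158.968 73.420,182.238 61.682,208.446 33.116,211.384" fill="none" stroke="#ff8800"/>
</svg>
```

(bCNC post)
(Date: synthetic)
G21
G90
G0 X16.288 Y54.898
M3 S277
G1 X28.026 Y81.106 F4015
G1 X56.592 Y84.044
G1 X73.420 Y60.774
G1 X61.682 Y34.566
G1 X33.116 Y31.628
G1 X16.288 Y54.898
M5
G0 X0.000 Y0.000

Since the viewBox matches the mm dimensions, user units are millimetres directly. The only transform is the Y-flip y_m = 243.012 − y_svg.

Shape 1 is a regular polygon drawn with `<polygon>`. Its stroke #ff8800 means engrave at S277, F4015. After flipping Y the toolpath is (16.288,54.898) → (28.026,81.106) → (56.592,84.044) → (73.420,60.774) → (61.682,34.566) → (33.116,31.628) → (16.288,54.898), returning to the start.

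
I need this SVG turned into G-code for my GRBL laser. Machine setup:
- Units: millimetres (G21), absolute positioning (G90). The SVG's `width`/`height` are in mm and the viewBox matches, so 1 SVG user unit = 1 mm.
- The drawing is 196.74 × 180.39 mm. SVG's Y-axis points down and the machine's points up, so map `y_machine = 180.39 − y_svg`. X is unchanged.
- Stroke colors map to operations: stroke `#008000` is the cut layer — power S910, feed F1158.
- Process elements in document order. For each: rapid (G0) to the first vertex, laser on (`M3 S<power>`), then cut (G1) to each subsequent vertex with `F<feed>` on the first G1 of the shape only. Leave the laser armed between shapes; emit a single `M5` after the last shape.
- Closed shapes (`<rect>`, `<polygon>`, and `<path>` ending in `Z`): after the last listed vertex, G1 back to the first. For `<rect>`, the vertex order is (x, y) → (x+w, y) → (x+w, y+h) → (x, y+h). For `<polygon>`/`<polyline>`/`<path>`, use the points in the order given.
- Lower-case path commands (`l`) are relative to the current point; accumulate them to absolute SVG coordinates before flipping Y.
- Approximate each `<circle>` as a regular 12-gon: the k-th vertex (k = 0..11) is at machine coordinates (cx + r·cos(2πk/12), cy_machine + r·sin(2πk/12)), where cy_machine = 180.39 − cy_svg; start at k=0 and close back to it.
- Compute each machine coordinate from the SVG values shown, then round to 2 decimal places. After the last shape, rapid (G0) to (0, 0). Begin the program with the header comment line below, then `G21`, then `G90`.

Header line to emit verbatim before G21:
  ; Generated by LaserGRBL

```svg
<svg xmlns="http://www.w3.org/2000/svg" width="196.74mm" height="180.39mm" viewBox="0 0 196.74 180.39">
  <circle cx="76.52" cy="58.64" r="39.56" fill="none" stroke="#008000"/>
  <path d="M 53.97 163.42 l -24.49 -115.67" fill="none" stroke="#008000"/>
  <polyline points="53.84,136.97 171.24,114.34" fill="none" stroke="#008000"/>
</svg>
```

Since the viewBox matches the mm dimensions, user units are millimetres directly. The only transform is the Y-flip y_m = 180.39 − y_svg.

Shape 1 is a circle drawn with `<circle>`. Its stroke #008000 means cut at S910, F1158. After flipping Y the toolpath is (116.08,121.75) → (110.78,141.53) → (96.30,156.01) → (76.52,161.31) → (56.74,156.01) → (42.26,141.53) → (36.96,121.75) → (42.26,101.97) → (56.74,87.49) → (76.52,82.19) → (96.30,87.49) → (110.78,101.97) → (116.08,121.75), returning to the start.

Shape 2 is a line segment drawn with `<path>`. Its stroke #008000 means cut at S910, F1158. After flipping Y the toolpath is (53.97,16.97) → (29.48,132.64).

Shape 3 is a line segment drawn with `<polyline>`. Its stroke #008000 means cut at S910, F1158. After flipping Y the toolpath is (53.84,43.42) → (171.24,66.05).

; Generated by LaserGRBL
G21
G90
G0 X116.08 Y121.75
M3 S910
G1 X110.78 Y141.53 F1158
G1 X96.30 Y156.01
G1 X76.52 Y161.31
G1 X56.74 Y156.01
G1 X42.26 Y141.53
G1 X36.96 Y121.75
G1 X42.26 Y101.97
G1 X56.74 Y87.49
G1 X76.52 Y82.19
G1 X96.30 Y87.49
G1 X110.78 Y101.97
G1 X116.08 Y121.75
G0 X53.97 Y16.97
M3 S910
G1 X29.48 Y132.64 F1158
G0 X53.84 Y43.42
M3 S910
G1 X171.24 Y66.05 F1158
M5
G0 X0.00 Y0.00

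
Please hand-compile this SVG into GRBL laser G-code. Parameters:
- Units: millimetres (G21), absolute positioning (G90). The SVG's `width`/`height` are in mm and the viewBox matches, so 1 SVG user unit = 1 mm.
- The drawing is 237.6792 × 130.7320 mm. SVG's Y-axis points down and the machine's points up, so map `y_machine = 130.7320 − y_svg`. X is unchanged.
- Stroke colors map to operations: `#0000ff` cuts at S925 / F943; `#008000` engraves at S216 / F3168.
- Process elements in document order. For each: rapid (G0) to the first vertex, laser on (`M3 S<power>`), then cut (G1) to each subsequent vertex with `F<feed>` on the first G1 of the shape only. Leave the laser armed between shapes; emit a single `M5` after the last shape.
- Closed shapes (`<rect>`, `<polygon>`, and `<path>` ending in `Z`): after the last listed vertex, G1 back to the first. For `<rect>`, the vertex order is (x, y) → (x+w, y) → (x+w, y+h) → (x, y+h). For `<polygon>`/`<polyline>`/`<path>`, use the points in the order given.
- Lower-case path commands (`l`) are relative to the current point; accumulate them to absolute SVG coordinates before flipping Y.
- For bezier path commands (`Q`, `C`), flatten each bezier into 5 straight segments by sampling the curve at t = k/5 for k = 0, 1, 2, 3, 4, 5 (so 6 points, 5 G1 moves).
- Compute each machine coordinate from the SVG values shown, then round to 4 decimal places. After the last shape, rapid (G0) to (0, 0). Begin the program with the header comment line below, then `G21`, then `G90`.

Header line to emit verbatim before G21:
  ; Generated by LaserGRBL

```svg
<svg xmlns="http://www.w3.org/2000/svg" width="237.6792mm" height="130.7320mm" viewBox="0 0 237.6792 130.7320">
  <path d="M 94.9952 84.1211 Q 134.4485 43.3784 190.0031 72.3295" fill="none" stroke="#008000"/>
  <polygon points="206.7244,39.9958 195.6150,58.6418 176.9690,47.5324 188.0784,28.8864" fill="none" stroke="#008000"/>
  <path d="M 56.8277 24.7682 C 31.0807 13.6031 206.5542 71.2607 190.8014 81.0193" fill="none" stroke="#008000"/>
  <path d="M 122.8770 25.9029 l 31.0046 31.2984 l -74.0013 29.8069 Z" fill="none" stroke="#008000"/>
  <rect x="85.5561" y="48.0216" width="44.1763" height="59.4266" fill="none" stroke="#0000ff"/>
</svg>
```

Since the viewBox matches the mm dimensions, user units are millimetres directly. The only transform is the Y-flip y_m = 130.7320 − y_svg.

Shape 1 is a quadratic bezier drawn with `<path>`. Its stroke #008000 means engrave at S216, F3168. After flipping Y the toolpath is (94.9952,46.6109) → (111.4206,60.1202) → (129.1340,68.0541) → (148.1356,70.4124) → (168.4253,67.1952) → (190.0031,58.4025).

Shape 2 is a regular polygon drawn with `<polygon>`. Its stroke #008000 means engrave at S216, F3168. After flipping Y the toolpath is (206.7244,90.7362) → (195.6150,72.0902) → (176.9690,83.1996) → (188.0784,101.8456) → (206.7244,90.7362), returning to the start.

Shape 3 is a cubic bezier drawn with `<path>`. Its stroke #008000 means engrave at S216, F3168. After flipping Y the toolpath is (56.8277,105.9638) → (62.3864,105.3379) → (97.4005,93.7972) → (143.0327,76.9444) → (180.4455,60.3820) → (190.8014,49.7127).

Shape 4 is a closed polygon drawn with `<path>`. Its stroke #008000 means engrave at S216, F3168. After flipping Y the toolpath is (122.8770,104.8291) → (153.8816,73.5307) → (79.8803,43.7238) → (122.8770,104.8291), returning to the start.

Shape 5 is a rectangle drawn with `<rect>`. Its stroke #0000ff means cut at S925, F943. After flipping Y the toolpath is (85.5561,82.7104) → (129.7324,82.7104) → (129.7324,23.2838) → (85.5561,23.2838) → (85.5561,82.7104), returning to the start.

; Generated by LaserGRBL
G21
G90
G0 X94.9952 Y46.6109
M3 S216
G1 X111.4206 Y60.1202 F3168
G1 X129.1340 Y68.0541
G1 X148.1356 Y70.4124
G1 X168.4253 Y67.1952
G1 X190.0031 Y58.4025
G0 X206.7244 Y90.7362
M3 S216
G1 X195.6150 Y72.0902 F3168
G1 X176.9690 Y83.1996
G1 X188.0784 Y101.8456
G1 X206.7244 Y90.7362
G0 X56.8277 Y105.9638
M3 S216
G1 X62.3864 Y105.3379 F3168
G1 X97.4005 Y93.7972
G1 X143.0327 Y76.9444
G1 X180.4455 Y60.3820
G1 X190.8014 Y49.7127
G0 X122.8770 Y104.8291
M3 S216
G1 X153.8816 Y73.5307 F3168
G1 X79.8803 Y43.7238
G1 X122.8770 Y104.8291
G0 X85.5561 Y82.7104
M3 S925
G1 X129.7324 Y82.7104 F943
G1 X129.7324 Y23.2838
G1 X85.5561 Y23.2838
G1 X85.5561 Y82.7104
M5
G0 X0.0000 Y0.0000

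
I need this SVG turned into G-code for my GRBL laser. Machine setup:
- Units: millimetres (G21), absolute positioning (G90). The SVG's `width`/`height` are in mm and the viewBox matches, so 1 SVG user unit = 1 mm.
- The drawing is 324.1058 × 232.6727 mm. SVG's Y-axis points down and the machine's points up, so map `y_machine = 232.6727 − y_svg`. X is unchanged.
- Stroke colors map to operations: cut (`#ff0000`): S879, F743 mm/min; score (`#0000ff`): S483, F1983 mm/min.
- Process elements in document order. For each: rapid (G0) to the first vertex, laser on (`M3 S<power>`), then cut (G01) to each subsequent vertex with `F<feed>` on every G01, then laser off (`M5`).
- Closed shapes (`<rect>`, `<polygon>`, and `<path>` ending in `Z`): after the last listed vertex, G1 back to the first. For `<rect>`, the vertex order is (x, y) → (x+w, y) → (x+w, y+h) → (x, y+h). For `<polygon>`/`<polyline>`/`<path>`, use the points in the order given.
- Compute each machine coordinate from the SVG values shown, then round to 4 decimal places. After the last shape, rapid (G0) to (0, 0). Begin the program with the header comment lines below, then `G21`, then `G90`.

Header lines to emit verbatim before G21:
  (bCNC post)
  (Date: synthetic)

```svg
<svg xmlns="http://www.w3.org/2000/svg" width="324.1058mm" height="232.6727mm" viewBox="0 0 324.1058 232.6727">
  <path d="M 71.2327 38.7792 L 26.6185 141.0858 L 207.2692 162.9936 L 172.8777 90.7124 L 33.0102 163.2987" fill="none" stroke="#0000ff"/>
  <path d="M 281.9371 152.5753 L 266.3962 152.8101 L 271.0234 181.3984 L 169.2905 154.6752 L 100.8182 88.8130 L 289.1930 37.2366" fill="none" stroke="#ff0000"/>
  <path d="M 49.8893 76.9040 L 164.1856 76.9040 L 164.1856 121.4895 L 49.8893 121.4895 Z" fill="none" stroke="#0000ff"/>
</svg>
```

Since the viewBox matches the mm dimensions, user units are millimetres directly. The only transform is the Y-flip y_m = 232.6727 − y_svg.

Shape 1 is a open polyline drawn with `<path>`. Its stroke #0000ff means score at S483, F1983. After flipping Y the toolpath is (71.2327,193.8935) → (26.6185,91.5869) → (207.2692,69.6791) → (172.8777,141.9603) → (33.0102,69.3740).

Shape 2 is a open polyline drawn with `<path>`. Its stroke #ff0000 means cut at S879, F743. After flipping Y the toolpath is (281.9371,80.0974) → (266.3962,79.8626) → (271.0234,51.2743) → (169.2905,77.9975) → (100.8182,143.8597) → (289.1930,195.4361).

Shape 3 is a rectangle drawn with `<path>`. Its stroke #0000ff means score at S483, F1983. After flipping Y the toolpath is (49.8893,155.7687) → (164.1856,155.7687) → (164.1856,111.1832) → (49.8893,111.1832) → (49.8893,155.7687), returning to the start.

(bCNC post)
(Date: synthetic)
G21
G90
G0 X71.2327 Y193.8935
M3 S483
G01 X26.6185 Y91.5869 F1983
G01 X207.2692 Y69.6791 F1983
G01 X172.8777 Y141.9603 F1983
G01 X33.0102 Y69.3740 F1983
M5
G0 X281.9371 Y80.0974
M3 S879
G01 X266.3962 Y79.8626 F743
G01 X271.0234 Y51.2743 F743
G01 X169.2905 Y77.9975 F743
G01 X100.8182 Y143.8597 F743
G01 X289.1930 Y195.4361 F743
M5
G0 X49.8893 Y155.7687
M3 S483
G01 X164.1856 Y155.7687 F1983
G01 X164.1856 Y111.1832 F1983
G01 X49.8893 Y111.1832 F1983
G01 X49.8893 Y155.7687 F1983
M5
G0 X0.0000 Y0.0000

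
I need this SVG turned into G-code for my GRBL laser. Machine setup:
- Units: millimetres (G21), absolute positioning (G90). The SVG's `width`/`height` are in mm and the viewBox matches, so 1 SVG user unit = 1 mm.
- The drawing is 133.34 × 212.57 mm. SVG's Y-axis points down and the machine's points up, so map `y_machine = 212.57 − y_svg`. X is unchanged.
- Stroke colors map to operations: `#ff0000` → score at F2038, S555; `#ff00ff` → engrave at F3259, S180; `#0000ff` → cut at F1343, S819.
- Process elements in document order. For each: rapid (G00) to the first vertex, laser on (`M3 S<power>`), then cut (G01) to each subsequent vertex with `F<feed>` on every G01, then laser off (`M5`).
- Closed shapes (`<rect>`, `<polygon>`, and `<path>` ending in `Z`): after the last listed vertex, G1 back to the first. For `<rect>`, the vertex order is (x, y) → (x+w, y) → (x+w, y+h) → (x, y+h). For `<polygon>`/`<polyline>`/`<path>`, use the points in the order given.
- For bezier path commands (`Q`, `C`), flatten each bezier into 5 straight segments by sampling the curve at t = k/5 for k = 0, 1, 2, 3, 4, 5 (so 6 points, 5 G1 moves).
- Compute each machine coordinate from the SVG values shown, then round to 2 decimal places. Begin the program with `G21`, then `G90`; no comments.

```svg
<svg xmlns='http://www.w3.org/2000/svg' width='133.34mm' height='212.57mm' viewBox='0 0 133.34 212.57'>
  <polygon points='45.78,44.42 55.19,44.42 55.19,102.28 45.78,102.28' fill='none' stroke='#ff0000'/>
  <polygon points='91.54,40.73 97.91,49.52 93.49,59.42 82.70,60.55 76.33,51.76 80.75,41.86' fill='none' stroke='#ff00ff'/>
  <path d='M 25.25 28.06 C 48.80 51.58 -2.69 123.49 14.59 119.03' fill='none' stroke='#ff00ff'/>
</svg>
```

Since the viewBox matches the mm dimensions, user units are millimetres directly. The only transform is the Y-flip y_m = 212.57 − y_svg.

Shape 1 is a rectangle drawn with `<polygon>`. Its stroke #ff0000 means score at S555, F2038. After flipping Y the toolpath is (45.78,168.15) → (55.19,168.15) → (55.19,110.29) → (45.78,110.29) → (45.78,168.15), returning to the start.

Shape 2 is a regular polygon drawn with `<polygon>`. Its stroke #ff00ff means engrave at S180, F3259. After flipping Y the toolpath is (91.54,171.84) → (97.91,163.05) → (93.49,153.15) → (82.70,152.02) → (76.33,160.81) → (80.75,170.71) → (91.54,171.84), returning to the start.

Shape 3 is a cubic bezier drawn with `<path>`. Its stroke #ff00ff means engrave at S180, F3259. After flipping Y the toolpath is (25.25,184.51) → (31.53,165.59) → (26.69,141.04) → (17.66,116.86) → (11.32,99.03) → (14.59,93.54).

G21
G90
G00 X45.78 Y168.15
M3 S555
G01 X55.19 Y168.15 F2038
G01 X55.19 Y110.29 F2038
G01 X45.78 Y110.29 F2038
G01 X45.78 Y168.15 F2038
M5
G00 X91.54 Y171.84
M3 S180
G01 X97.91 Y163.05 F3259
G01 X93.49 Y153.15 F3259
G01 X82.70 Y152.02 F3259
G01 X76.33 Y160.81 F3259
G01 X80.75 Y170.71 F3259
G01 X91.54 Y171.84 F3259
M5
G00 X25.25 Y184.51
M3 S180
G01 X31.53 Y165.59 F3259
G01 X26.69 Y141.04 F3259
G01 X17.66 Y116.86 F3259
G01 X11.32 Y99.03 F3259
G01 X14.59 Y93.54 F3259
M5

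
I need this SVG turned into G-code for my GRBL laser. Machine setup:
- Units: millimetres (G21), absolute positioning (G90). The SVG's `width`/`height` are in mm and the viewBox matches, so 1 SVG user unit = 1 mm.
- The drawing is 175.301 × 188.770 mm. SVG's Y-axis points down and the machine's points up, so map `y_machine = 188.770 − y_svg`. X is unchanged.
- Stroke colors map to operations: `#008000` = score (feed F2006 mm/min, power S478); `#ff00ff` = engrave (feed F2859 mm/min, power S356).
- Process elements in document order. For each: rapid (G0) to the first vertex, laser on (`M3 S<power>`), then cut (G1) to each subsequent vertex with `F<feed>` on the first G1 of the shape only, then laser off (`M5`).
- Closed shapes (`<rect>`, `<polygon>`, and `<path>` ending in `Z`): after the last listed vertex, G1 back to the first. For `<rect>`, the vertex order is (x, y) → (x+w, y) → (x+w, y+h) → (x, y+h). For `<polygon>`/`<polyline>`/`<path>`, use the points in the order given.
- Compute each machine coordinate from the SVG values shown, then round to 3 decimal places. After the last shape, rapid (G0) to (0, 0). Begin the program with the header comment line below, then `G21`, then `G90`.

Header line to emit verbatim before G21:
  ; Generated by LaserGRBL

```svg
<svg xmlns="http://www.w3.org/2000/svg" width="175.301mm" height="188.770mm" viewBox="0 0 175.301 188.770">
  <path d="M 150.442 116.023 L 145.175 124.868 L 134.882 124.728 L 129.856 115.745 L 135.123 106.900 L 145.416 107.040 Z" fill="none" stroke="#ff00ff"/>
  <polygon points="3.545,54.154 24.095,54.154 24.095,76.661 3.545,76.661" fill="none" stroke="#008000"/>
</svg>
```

1 u = 1 mm; y_m = 188.770 − y.

[1] `<path>` regular polygon, #ff00ff→engrave S356 F2859: (150.442,72.747) → (145.175,63.902) → (134.882,64.042) → (129.856,73.025) → (135.123,81.870) → (145.416,81.730) → (150.442,72.747) (closed)

[2] `<polygon>` rectangle, #008000→score S478 F2006: (3.545,134.616) → (24.095,134.616) → (24.095,112.109) → (3.545,112.109) → (3.545,134.616) (closed)

; Generated by LaserGRBL
G21
G90
G0 X150.442 Y72.747
M3 S356
G1 X145.175 Y63.902 F2859
G1 X134.882 Y64.042
G1 X129.856 Y73.025
G1 X135.123 Y81.870
G1 X145.416 Y81.730
G1 X150.442 Y72.747
M5
G0 X3.545 Y134.616
M3 S478
G1 X24.095 Y134.616 F2006
G1 X24.095 Y112.109
G1 X3.545 Y112.109
G1 X3.545 Y134.616
M5
G0 X0.000 Y0.000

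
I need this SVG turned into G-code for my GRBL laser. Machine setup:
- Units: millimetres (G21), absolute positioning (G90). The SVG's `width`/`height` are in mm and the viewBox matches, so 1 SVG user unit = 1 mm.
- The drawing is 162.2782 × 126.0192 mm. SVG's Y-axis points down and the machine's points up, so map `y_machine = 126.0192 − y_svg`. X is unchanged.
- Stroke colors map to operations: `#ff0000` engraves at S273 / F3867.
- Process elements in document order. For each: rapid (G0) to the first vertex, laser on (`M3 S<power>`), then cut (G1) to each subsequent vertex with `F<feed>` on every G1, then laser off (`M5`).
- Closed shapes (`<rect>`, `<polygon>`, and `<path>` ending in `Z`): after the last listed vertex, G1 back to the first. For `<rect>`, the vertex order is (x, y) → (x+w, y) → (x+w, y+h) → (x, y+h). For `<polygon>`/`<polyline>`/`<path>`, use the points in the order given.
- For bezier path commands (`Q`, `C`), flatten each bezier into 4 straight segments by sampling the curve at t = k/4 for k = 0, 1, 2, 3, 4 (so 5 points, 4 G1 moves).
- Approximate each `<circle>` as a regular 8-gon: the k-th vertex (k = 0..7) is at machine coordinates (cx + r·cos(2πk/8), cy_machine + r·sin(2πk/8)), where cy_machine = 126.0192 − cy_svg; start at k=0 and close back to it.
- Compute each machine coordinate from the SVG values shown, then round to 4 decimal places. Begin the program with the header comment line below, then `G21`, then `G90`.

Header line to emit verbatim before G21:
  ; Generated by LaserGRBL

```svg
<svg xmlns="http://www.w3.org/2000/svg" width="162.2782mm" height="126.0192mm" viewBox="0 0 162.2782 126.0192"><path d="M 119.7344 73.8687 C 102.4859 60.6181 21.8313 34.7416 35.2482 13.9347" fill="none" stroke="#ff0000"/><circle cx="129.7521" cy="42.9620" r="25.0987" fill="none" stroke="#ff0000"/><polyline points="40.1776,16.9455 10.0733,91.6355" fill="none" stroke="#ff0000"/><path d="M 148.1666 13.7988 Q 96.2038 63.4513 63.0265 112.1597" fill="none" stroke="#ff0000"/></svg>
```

viewBox `0 0 162.2782 126.0192` with mm width/height → 1 unit = 1 mm. Flip: y_m = 126.0192 − y_svg.

**Shape 1** — `<path>` cubic bezier, stroke `#ff0000` → engrave (S273, F3867). Control points (SVG): P0=(119.7344,73.8687), P1=(102.4859,60.6181), P2=(21.8313,34.7416), P3=(35.2482,13.9347); sampled at t=k/4. Machine vertices: (119.7344,52.1505) → (97.3700,64.1793) → (65.9918,79.2839) → (40.3633,95.8053) → (35.2482,112.0845). Open path.

**Shape 2** — `<circle>` circle, stroke `#ff0000` → engrave (S273, F3867). Machine vertices: (154.8508,83.0572) → (147.4996,100.8047) → (129.7521,108.1559) → (112.0046,100.8047) → (104.6534,83.0572) → (112.0046,65.3097) → (129.7521,57.9585) → (147.4996,65.3097) → (154.8508,83.0572). Closed: final G1 returns to the first vertex.

**Shape 3** — `<polyline>` line segment, stroke `#ff0000` → engrave (S273, F3867). Machine vertices: (40.1776,109.0737) → (10.0733,34.3837). Open path.

**Shape 4** — `<path>` quadratic bezier, stroke `#ff0000` → engrave (S273, F3867). Control points (SVG): P0=(148.1666,13.7988), P1=(96.2038,63.4513), P2=(63.0265,112.1597); sampled at t=k/4. Machine vertices: (148.1666,112.2204) → (123.3593,87.4532) → (100.9002,62.8039) → (80.7892,38.2727) → (63.0265,13.8595). Open path.

; Generated by LaserGRBL
G21
G90
G0 X119.7344 Y52.1505
M3 S273
G1 X97.3700 Y64.1793 F3867
G1 X65.9918 Y79.2839 F3867
G1 X40.3633 Y95.8053 F3867
G1 X35.2482 Y112.0845 F3867
M5
G0 X154.8508 Y83.0572
M3 S273
G1 X147.4996 Y100.8047 F3867
G1 X129.7521 Y108.1559 F3867
G1 X112.0046 Y100.8047 F3867
G1 X104.6534 Y83.0572 F3867
G1 X112.0046 Y65.3097 F3867
G1 X129.7521 Y57.9585 F3867
G1 X147.4996 Y65.3097 F3867
G1 X154.8508 Y83.0572 F3867
M5
G0 X40.1776 Y109.0737
M3 S273
G1 X10.0733 Y34.3837 F3867
M5
G0 X148.1666 Y112.2204
M3 S273
G1 X123.3593 Y87.4532 F3867
G1 X100.9002 Y62.8039 F3867
G1 X80.7892 Y38.2727 F3867
G1 X63.0265 Y13.8595 F3867
M5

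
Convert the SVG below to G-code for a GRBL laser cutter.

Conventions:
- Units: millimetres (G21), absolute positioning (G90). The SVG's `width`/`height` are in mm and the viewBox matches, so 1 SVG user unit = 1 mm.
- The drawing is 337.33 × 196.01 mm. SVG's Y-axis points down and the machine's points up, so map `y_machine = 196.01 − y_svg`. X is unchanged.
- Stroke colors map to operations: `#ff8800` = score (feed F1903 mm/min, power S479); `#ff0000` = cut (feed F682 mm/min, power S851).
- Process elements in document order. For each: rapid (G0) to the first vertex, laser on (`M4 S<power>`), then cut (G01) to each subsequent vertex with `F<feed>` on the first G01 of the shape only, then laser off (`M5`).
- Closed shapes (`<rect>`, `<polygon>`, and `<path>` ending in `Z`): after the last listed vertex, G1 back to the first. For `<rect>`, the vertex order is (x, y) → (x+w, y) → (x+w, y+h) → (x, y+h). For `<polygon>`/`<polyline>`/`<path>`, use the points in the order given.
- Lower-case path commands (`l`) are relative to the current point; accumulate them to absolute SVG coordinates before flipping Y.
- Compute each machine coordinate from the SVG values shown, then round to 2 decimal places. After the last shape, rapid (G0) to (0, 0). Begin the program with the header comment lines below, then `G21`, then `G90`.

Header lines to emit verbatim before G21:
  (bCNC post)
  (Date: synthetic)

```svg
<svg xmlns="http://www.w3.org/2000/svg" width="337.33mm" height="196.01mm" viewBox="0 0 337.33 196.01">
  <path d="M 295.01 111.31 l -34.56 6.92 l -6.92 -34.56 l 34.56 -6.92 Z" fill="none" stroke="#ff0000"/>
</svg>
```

(bCNC post)
(Date: synthetic)
G21
G90
G0 X295.01 Y84.70
M4 S851
G01 X260.45 Y77.78 F682
G01 X253.53 Y112.34
G01 X288.09 Y119.26
G01 X295.01 Y84.70
M5
G0 X0.00 Y0.00

viewBox `0 0 337.33 196.01` with mm width/height → 1 unit = 1 mm. Flip: y_m = 196.01 − y_svg.

**Shape 1** — `<path>` regular polygon, stroke `#ff0000` → cut (S851, F682). Machine vertices: (295.01,84.70) → (260.45,77.78) → (253.53,112.34) → (288.09,119.26) → (295.01,84.70). Closed: final G1 returns to the first vertex.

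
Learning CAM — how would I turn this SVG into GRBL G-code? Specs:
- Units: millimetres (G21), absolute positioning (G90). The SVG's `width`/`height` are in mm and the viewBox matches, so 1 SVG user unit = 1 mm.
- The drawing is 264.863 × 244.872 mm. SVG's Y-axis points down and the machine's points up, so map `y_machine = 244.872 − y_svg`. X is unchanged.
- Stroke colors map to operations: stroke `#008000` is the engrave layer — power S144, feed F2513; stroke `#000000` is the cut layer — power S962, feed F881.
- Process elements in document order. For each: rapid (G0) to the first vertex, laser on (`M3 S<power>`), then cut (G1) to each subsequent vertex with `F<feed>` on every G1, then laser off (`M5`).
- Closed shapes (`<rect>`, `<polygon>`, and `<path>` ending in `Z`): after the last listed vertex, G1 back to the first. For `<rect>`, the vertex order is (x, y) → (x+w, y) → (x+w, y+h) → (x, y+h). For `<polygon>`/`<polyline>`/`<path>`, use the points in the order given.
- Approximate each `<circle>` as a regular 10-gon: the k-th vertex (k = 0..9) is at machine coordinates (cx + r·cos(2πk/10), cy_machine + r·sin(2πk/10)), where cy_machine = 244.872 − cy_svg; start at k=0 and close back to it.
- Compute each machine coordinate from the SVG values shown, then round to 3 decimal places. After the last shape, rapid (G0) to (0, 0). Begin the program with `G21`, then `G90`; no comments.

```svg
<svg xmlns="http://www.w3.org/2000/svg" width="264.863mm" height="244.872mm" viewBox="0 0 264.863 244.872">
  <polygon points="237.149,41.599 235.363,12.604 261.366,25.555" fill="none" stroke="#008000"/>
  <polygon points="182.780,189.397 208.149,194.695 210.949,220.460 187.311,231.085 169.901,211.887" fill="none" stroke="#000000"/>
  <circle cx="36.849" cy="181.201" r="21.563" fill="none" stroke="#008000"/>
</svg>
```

1 u = 1 mm; y_m = 244.872 − y.

[1] `<polygon>` regular polygon, #008000→engrave S144 F2513: (237.149,203.273) → (235.363,232.268) → (261.366,219.317) → (237.149,203.273) (closed)

[2] `<polygon>` regular polygon, #000000→cut S962 F881: (182.780,55.475) → (208.149,50.177) → (210.949,24.412) → (187.311,13.787) → (169.901,32.985) → (182.780,55.475) (closed)

[3] `<circle>` circle, #008000→engrave S144 F2513: (58.412,63.671) → (54.294,76.345) → (43.512,84.179) → (30.186,84.179) → (19.404,76.345) → (15.286,63.671) → (19.404,50.997) → (30.186,43.163) → (43.512,43.163) → (54.294,50.997) → (58.412,63.671) (closed)

G21
G90
G0 X237.149 Y203.273
M3 S144
G1 X235.363 Y232.268 F2513
G1 X261.366 Y219.317 F2513
G1 X237.149 Y203.273 F2513
M5
G0 X182.780 Y55.475
M3 S962
G1 X208.149 Y50.177 F881
G1 X210.949 Y24.412 F881
G1 X187.311 Y13.787 F881
G1 X169.901 Y32.985 F881
G1 X182.780 Y55.475 F881
M5
G0 X58.412 Y63.671
M3 S144
G1 X54.294 Y76.345 F2513
G1 X43.512 Y84.179 F2513
G1 X30.186 Y84.179 F2513
G1 X19.404 Y76.345 F2513
G1 X15.286 Y63.671 F2513
G1 X19.404 Y50.997 F2513
G1 X30.186 Y43.163 F2513
G1 X43.512 Y43.163 F2513
G1 X54.294 Y50.997 F2513
G1 X58.412 Y63.671 F2513
M5
G0 X0.000 Y0.000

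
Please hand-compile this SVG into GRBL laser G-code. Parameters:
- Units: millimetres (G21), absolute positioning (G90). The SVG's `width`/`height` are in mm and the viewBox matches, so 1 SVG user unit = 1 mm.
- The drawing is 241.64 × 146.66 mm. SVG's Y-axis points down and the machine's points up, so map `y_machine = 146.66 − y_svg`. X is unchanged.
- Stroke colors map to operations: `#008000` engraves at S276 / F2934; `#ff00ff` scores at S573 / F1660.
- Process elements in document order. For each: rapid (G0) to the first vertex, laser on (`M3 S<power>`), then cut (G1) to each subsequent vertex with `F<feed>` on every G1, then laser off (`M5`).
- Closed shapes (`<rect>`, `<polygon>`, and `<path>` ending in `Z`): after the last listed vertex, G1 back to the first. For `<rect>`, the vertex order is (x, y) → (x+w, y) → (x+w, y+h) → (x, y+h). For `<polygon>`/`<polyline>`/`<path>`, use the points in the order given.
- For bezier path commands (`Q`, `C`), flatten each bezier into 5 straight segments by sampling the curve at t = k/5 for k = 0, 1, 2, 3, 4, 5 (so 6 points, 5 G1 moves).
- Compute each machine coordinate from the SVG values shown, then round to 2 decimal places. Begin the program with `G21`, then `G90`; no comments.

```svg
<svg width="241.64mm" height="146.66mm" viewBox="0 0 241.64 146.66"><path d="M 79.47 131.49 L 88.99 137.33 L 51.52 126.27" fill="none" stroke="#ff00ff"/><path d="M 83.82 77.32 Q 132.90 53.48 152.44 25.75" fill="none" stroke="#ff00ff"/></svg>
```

G21
G90
G0 X79.47 Y15.17
M3 S573
G1 X88.99 Y9.33 F1660
G1 X51.52 Y20.39 F1660
M5
G0 X83.82 Y69.34
M3 S573
G1 X102.27 Y79.03 F1660
G1 X118.36 Y89.03 F1660
G1 X132.08 Y99.35 F1660
G1 X143.44 Y109.97 F1660
G1 X152.44 Y120.91 F1660
M5

viewBox `0 0 241.64 146.66` with mm width/height → 1 unit = 1 mm. Flip: y_m = 146.66 − y_svg.

**Shape 1** — `<path>` open polyline, stroke `#ff00ff` → score (S573, F1660). Machine vertices: (79.47,15.17) → (88.99,9.33) → (51.52,20.39). Open path.

**Shape 2** — `<path>` quadratic bezier, stroke `#ff00ff` → score (S573, F1660). Control points (SVG): P0=(83.82,77.32), P1=(132.90,53.48), P2=(152.44,25.75); sampled at t=k/5. Machine vertices: (83.82,69.34) → (102.27,79.03) → (118.36,89.03) → (132.08,99.35) → (143.44,109.97) → (152.44,120.91). Open path.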